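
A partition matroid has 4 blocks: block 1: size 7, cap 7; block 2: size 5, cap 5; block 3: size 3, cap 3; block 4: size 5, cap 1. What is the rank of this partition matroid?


Rank of a partition matroid = sum of min(|Si|, ci) for each block.
= min(7,7) + min(5,5) + min(3,3) + min(5,1)
= 7 + 5 + 3 + 1
= 16.

16


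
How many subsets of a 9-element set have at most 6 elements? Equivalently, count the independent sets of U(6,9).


Independent sets of U(6,9) are all subsets of size <= 6.
Count = (9 choose 0) + (9 choose 1) + (9 choose 2) + (9 choose 3) + (9 choose 4) + (9 choose 5) + (9 choose 6)
     = 1 + 9 + 36 + 84 + 126 + 126 + 84
     = 466.

466


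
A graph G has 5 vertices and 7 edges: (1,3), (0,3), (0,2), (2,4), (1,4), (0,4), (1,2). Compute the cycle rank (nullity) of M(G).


Cycle rank (nullity) = |E| - r(M) = |E| - (|V| - c).
|E| = 7, |V| = 5, c = 1.
Nullity = 7 - (5 - 1) = 7 - 4 = 3.

3


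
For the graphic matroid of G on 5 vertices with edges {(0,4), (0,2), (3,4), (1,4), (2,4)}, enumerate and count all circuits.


A circuit in a graphic matroid = edge set of a simple cycle.
G has 5 vertices and 5 edges.
Enumerating all minimal edge subsets forming cycles...
Total circuits found: 1.

1


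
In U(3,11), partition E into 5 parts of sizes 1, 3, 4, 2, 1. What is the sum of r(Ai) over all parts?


r(Ai) = min(|Ai|, 3) for each part.
Sum = min(1,3) + min(3,3) + min(4,3) + min(2,3) + min(1,3)
    = 1 + 3 + 3 + 2 + 1
    = 10.

10


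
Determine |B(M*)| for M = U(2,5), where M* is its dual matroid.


The dual of U(r,n) is U(n-r, n) = U(3,5).
Bases of U(3,5) are all (3)-element subsets.
|B(M*)| = (5 choose 3) = 10.

10


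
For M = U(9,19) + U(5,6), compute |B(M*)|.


(M1+M2)* = M1* + M2*.
M1* = U(10,19), bases: C(19,10) = 92378.
M2* = U(1,6), bases: C(6,1) = 6.
|B(M*)| = 92378 * 6 = 554268.

554268


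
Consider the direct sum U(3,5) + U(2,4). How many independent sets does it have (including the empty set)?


For a direct sum, |I(M1+M2)| = |I(M1)| * |I(M2)|.
|I(U(3,5))| = sum C(5,k) for k=0..3 = 26.
|I(U(2,4))| = sum C(4,k) for k=0..2 = 11.
Total = 26 * 11 = 286.

286


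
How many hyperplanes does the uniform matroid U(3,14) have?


Hyperplanes of U(3,14) are flats of rank 2.
In a uniform matroid, these are exactly the (2)-element subsets.
Count = C(14,2) = (14 * 13) / (1 * 2) = 91.

91


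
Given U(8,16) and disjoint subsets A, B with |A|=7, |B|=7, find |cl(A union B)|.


|A union B| = 7 + 7 = 14 (disjoint).
In U(8,16), cl(S) = S if |S| < 8, else cl(S) = E.
Since 14 >= 8, cl(A union B) = E.
|cl(A union B)| = 16.

16


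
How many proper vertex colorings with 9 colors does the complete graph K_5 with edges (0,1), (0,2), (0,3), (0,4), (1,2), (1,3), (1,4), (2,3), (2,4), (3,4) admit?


P(K_5, k) = k(k-1)(k-2)...(k-4).
P(9) = (9) * (8) * (7) * (6) * (5) = 15120.

15120


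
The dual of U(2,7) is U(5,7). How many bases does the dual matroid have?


The dual of U(r,n) is U(n-r, n) = U(5,7).
Bases of U(5,7) are all (5)-element subsets.
|B(M*)| = (7 choose 5) = 21.

21


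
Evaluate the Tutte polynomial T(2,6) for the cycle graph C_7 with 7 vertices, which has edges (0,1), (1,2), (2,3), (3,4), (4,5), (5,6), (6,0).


T(C_7; x,y) = x + x^2 + ... + x^(6) + y.
T(2,6) = 2^1 + 2^2 + 2^3 + 2^4 + 2^5 + 2^6 + 6
= 2 + 4 + 8 + 16 + 32 + 64 + 6
= 132.

132


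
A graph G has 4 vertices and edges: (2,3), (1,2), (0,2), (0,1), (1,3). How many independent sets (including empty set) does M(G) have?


An independent set in a graphic matroid is an acyclic edge subset.
G has 4 vertices and 5 edges.
Enumerate all 2^5 = 32 subsets, checking for acyclicity.
Total independent sets = 24.

24


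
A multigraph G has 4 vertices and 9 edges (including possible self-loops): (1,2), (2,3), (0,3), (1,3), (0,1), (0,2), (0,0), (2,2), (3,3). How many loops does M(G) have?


In a graphic matroid, a loop is a self-loop edge (u,u) with rank 0.
Examining all 9 edges for self-loops...
Self-loops found: (0,0), (2,2), (3,3)
Number of loops = 3.

3


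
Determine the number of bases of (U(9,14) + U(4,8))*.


(M1+M2)* = M1* + M2*.
M1* = U(5,14), bases: C(14,5) = 2002.
M2* = U(4,8), bases: C(8,4) = 70.
|B(M*)| = 2002 * 70 = 140140.

140140


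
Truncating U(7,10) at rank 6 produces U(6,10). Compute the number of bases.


Truncating U(7,10) to rank 6 gives U(6,10).
Bases of U(6,10) are all 6-element subsets of 10 elements.
Number of bases = (10 choose 6) = 210.

210


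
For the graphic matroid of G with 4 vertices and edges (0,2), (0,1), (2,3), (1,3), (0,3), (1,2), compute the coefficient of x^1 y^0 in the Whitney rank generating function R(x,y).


R(x,y) = sum over A in 2^E of x^(r(E)-r(A)) * y^(|A|-r(A)).
G has 4 vertices, 6 edges. r(E) = 3.
Enumerate all 2^6 = 64 subsets.
Count subsets with r(E)-r(A)=1 and |A|-r(A)=0: 15.

15


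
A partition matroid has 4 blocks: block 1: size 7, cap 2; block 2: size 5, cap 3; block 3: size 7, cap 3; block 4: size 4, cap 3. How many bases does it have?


A basis picks exactly ci elements from block i.
Number of bases = product of C(|Si|, ci).
= C(7,2) * C(5,3) * C(7,3) * C(4,3)
= 21 * 10 * 35 * 4
= 29400.

29400


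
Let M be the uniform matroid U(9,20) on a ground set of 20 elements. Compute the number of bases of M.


Bases of U(9,20) are all 9-element subsets of the 20-element ground set.
Number of bases = C(20,9).
C(20,9) = 167960.

167960


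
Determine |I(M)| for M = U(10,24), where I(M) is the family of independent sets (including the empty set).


Independent sets of U(10,24) are all subsets of size <= 10.
Count = C(24,0) + C(24,1) + C(24,2) + C(24,3) + C(24,4) + C(24,5) + C(24,6) + C(24,7) + C(24,8) + C(24,9) + C(24,10)
     = 1 + 24 + 276 + 2024 + 10626 + 42504 + 134596 + 346104 + 735471 + 1307504 + 1961256
     = 4540386.

4540386


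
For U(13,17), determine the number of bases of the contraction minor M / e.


Contracting e from U(13,17) gives U(12,16).
Bases of U(12,16) = C(16,12) = 16! / (12! * 4!) = 1820.

1820


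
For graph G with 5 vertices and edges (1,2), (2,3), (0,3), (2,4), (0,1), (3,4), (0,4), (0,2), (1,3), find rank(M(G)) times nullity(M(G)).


r(M) = |V| - c = 5 - 1 = 4.
nullity = |E| - r(M) = 9 - 4 = 5.
Product = 4 * 5 = 20.

20


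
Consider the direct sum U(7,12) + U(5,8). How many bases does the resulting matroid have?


Bases of a direct sum M1 + M2: |B| = |B(M1)| * |B(M2)|.
|B(U(7,12))| = C(12,7) = 792.
|B(U(5,8))| = C(8,5) = 56.
Total bases = 792 * 56 = 44352.

44352


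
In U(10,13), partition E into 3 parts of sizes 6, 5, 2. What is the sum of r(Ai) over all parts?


r(Ai) = min(|Ai|, 10) for each part.
Sum = min(6,10) + min(5,10) + min(2,10)
    = 6 + 5 + 2
    = 13.

13


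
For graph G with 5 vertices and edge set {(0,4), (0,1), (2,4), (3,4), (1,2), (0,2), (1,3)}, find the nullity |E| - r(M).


Cycle rank (nullity) = |E| - r(M) = |E| - (|V| - c).
|E| = 7, |V| = 5, c = 1.
Nullity = 7 - (5 - 1) = 7 - 4 = 3.

3


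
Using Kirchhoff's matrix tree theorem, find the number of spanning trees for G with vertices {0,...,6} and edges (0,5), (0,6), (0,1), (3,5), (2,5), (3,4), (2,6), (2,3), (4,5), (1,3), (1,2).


By Kirchhoff's matrix tree theorem, the number of spanning trees equals
the determinant of any cofactor of the Laplacian matrix L.
G has 7 vertices and 11 edges.
Computing the (6 x 6) cofactor determinant gives 175.

175


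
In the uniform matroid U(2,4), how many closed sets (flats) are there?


Flats of U(2,4): every subset of size < 2 is a flat, plus E itself.
Count = (4 choose 0) + (4 choose 1) + 1
     = 1 + 4 + 1
     = 6.

6


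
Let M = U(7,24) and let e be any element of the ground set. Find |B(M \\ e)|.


Deleting e from U(7,24) gives U(7,23) since n > r.
Bases of U(7,23) = (23 choose 7) = 245157.

245157


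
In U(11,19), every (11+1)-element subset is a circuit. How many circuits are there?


In U(11,19), circuits are the (12)-element subsets.
Any set of 12 elements is dependent, and removing any one element gives
an independent set of size 11, so it is a minimal dependent set.
Number of circuits = C(19,12) = 50388.

50388


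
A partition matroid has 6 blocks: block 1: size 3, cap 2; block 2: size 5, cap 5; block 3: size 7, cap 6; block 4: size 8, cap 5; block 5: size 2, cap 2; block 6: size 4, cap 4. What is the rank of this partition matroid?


Rank of a partition matroid = sum of min(|Si|, ci) for each block.
= min(3,2) + min(5,5) + min(7,6) + min(8,5) + min(2,2) + min(4,4)
= 2 + 5 + 6 + 5 + 2 + 4
= 24.

24


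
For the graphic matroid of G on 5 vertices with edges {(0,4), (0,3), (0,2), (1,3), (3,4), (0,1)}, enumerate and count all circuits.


A circuit in a graphic matroid = edge set of a simple cycle.
G has 5 vertices and 6 edges.
Enumerating all minimal edge subsets forming cycles...
Total circuits found: 3.

3


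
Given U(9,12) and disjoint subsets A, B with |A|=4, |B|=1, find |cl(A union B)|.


|A union B| = 4 + 1 = 5 (disjoint).
In U(9,12), cl(S) = S if |S| < 9, else cl(S) = E.
Since 5 < 9, cl(A union B) = A union B.
|cl(A union B)| = 5.

5


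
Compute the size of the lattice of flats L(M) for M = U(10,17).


Flats of U(10,17): every subset of size < 10 is a flat, plus E itself.
Count = C(17,0) + C(17,1) + C(17,2) + C(17,3) + C(17,4) + C(17,5) + C(17,6) + C(17,7) + C(17,8) + C(17,9) + 1
     = 1 + 17 + 136 + 680 + 2380 + 6188 + 12376 + 19448 + 24310 + 24310 + 1
     = 89847.

89847


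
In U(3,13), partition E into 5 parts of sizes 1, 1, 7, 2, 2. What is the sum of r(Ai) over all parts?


r(Ai) = min(|Ai|, 3) for each part.
Sum = min(1,3) + min(1,3) + min(7,3) + min(2,3) + min(2,3)
    = 1 + 1 + 3 + 2 + 2
    = 9.

9


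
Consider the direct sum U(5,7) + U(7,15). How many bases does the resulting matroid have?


Bases of a direct sum M1 + M2: |B| = |B(M1)| * |B(M2)|.
|B(U(5,7))| = C(7,5) = 21.
|B(U(7,15))| = C(15,7) = 6435.
Total bases = 21 * 6435 = 135135.

135135


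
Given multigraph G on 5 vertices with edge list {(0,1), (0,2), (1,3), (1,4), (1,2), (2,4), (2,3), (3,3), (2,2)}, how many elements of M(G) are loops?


In a graphic matroid, a loop is a self-loop edge (u,u) with rank 0.
Examining all 9 edges for self-loops...
Self-loops found: (3,3), (2,2)
Number of loops = 2.

2


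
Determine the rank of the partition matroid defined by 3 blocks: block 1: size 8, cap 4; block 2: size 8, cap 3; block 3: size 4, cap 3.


Rank of a partition matroid = sum of min(|Si|, ci) for each block.
= min(8,4) + min(8,3) + min(4,3)
= 4 + 3 + 3
= 10.

10


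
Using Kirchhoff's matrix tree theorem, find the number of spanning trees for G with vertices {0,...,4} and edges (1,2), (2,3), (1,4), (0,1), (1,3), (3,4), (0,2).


By Kirchhoff's matrix tree theorem, the number of spanning trees equals
the determinant of any cofactor of the Laplacian matrix L.
G has 5 vertices and 7 edges.
Computing the (4 x 4) cofactor determinant gives 21.

21


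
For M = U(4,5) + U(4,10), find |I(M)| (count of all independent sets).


For a direct sum, |I(M1+M2)| = |I(M1)| * |I(M2)|.
|I(U(4,5))| = sum C(5,k) for k=0..4 = 31.
|I(U(4,10))| = sum C(10,k) for k=0..4 = 386.
Total = 31 * 386 = 11966.

11966


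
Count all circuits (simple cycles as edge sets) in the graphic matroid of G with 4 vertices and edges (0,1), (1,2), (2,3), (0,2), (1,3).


A circuit in a graphic matroid = edge set of a simple cycle.
G has 4 vertices and 5 edges.
Enumerating all minimal edge subsets forming cycles...
Total circuits found: 3.

3


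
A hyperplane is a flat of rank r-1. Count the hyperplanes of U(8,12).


Hyperplanes of U(8,12) are flats of rank 7.
In a uniform matroid, these are exactly the (7)-element subsets.
Count = C(12,7) = 792.

792


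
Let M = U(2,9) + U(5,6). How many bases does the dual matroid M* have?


(M1+M2)* = M1* + M2*.
M1* = U(7,9), bases: C(9,7) = 36.
M2* = U(1,6), bases: C(6,1) = 6.
|B(M*)| = 36 * 6 = 216.

216


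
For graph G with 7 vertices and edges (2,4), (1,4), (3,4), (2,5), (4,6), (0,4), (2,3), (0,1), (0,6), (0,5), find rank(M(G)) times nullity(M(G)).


r(M) = |V| - c = 7 - 1 = 6.
nullity = |E| - r(M) = 10 - 6 = 4.
Product = 6 * 4 = 24.

24


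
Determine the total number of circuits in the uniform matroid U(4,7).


In U(4,7), circuits are the (5)-element subsets.
Any set of 5 elements is dependent, and removing any one element gives
an independent set of size 4, so it is a minimal dependent set.
Number of circuits = C(7,5) = 21.

21


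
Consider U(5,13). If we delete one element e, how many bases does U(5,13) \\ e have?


Deleting e from U(5,13) gives U(5,12) since n > r.
Bases of U(5,12) = C(12,5) = 12! / (5! * 7!) = 792.

792


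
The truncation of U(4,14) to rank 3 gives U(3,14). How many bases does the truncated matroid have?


Truncating U(4,14) to rank 3 gives U(3,14).
Bases of U(3,14) are all 3-element subsets of 14 elements.
Number of bases = (14 choose 3) = 364.

364


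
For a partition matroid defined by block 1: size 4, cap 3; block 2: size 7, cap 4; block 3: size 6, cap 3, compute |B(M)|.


A basis picks exactly ci elements from block i.
Number of bases = product of C(|Si|, ci).
= C(4,3) * C(7,4) * C(6,3)
= 4 * 35 * 20
= 2800.

2800


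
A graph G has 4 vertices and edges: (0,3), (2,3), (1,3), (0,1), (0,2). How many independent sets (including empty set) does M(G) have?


An independent set in a graphic matroid is an acyclic edge subset.
G has 4 vertices and 5 edges.
Enumerate all 2^5 = 32 subsets, checking for acyclicity.
Total independent sets = 24.

24


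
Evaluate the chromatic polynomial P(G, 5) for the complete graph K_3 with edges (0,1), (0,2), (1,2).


P(K_3, k) = k(k-1)(k-2)...(k-2).
P(5) = (5) * (4) * (3) = 60.

60


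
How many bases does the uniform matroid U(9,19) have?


Bases of U(9,19) are all 9-element subsets of the 19-element ground set.
Number of bases = C(19,9).
C(19,9) = 19! / (9! * 10!) = 92378.

92378


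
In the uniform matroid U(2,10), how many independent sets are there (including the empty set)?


Independent sets of U(2,10) are all subsets of size <= 2.
Count = (10 choose 0) + (10 choose 1) + (10 choose 2)
     = 1 + 10 + 45
     = 56.

56


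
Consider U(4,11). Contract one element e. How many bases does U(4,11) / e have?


Contracting e from U(4,11) gives U(3,10).
Bases of U(3,10) = C(10,3) = 10! / (3! * 7!) = 120.

120


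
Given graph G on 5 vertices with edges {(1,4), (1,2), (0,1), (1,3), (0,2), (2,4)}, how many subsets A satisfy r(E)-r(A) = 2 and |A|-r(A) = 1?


R(x,y) = sum over A in 2^E of x^(r(E)-r(A)) * y^(|A|-r(A)).
G has 5 vertices, 6 edges. r(E) = 4.
Enumerate all 2^6 = 64 subsets.
Count subsets with r(E)-r(A)=2 and |A|-r(A)=1: 2.

2


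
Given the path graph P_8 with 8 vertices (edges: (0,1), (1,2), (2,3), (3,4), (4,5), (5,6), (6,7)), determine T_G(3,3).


A path on 8 vertices is a tree with 7 edges.
T(x,y) = x^(7) for any tree.
T(3,3) = 3^7 = 2187.

2187


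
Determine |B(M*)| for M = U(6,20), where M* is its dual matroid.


The dual of U(r,n) is U(n-r, n) = U(14,20).
Bases of U(14,20) are all (14)-element subsets.
|B(M*)| = C(20,14) = 20! / (14! * 6!) = 38760.

38760


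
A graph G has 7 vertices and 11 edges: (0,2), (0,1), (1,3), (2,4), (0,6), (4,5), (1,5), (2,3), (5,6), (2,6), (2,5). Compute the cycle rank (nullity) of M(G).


Cycle rank (nullity) = |E| - r(M) = |E| - (|V| - c).
|E| = 11, |V| = 7, c = 1.
Nullity = 11 - (7 - 1) = 11 - 6 = 5.

5


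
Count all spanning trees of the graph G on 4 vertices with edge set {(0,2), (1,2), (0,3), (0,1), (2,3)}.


By Kirchhoff's matrix tree theorem, the number of spanning trees equals
the determinant of any cofactor of the Laplacian matrix L.
G has 4 vertices and 5 edges.
Computing the (3 x 3) cofactor determinant gives 8.

8


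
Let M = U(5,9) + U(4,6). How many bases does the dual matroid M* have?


(M1+M2)* = M1* + M2*.
M1* = U(4,9), bases: C(9,4) = 126.
M2* = U(2,6), bases: C(6,2) = 15.
|B(M*)| = 126 * 15 = 1890.

1890


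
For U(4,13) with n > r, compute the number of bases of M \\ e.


Deleting e from U(4,13) gives U(4,12) since n > r.
Bases of U(4,12) = C(12,4) = (12 * 11 * 10 * 9) / (1 * 2 * 3 * 4) = 495.

495


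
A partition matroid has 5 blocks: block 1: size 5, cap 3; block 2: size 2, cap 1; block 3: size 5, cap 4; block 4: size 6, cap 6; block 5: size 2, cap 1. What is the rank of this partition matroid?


Rank of a partition matroid = sum of min(|Si|, ci) for each block.
= min(5,3) + min(2,1) + min(5,4) + min(6,6) + min(2,1)
= 3 + 1 + 4 + 6 + 1
= 15.

15


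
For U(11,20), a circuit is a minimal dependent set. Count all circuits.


In U(11,20), circuits are the (12)-element subsets.
Any set of 12 elements is dependent, and removing any one element gives
an independent set of size 11, so it is a minimal dependent set.
Number of circuits = C(20,12) = 125970.

125970


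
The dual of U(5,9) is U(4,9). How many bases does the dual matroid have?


The dual of U(r,n) is U(n-r, n) = U(4,9).
Bases of U(4,9) are all (4)-element subsets.
|B(M*)| = C(9,4) = (9 * 8 * 7 * 6) / (1 * 2 * 3 * 4) = 126.

126


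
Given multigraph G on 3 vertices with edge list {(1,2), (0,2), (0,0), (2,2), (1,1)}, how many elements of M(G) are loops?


In a graphic matroid, a loop is a self-loop edge (u,u) with rank 0.
Examining all 5 edges for self-loops...
Self-loops found: (0,0), (2,2), (1,1)
Number of loops = 3.

3


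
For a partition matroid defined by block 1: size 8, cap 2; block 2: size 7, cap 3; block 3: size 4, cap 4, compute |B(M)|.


A basis picks exactly ci elements from block i.
Number of bases = product of C(|Si|, ci).
= C(8,2) * C(7,3) * C(4,4)
= 28 * 35 * 1
= 980.

980


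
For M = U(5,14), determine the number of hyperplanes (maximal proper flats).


Hyperplanes of U(5,14) are flats of rank 4.
In a uniform matroid, these are exactly the (4)-element subsets.
Count = (14 choose 4) = 1001.

1001


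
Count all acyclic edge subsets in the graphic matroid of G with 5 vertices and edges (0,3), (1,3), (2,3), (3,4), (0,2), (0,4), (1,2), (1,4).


An independent set in a graphic matroid is an acyclic edge subset.
G has 5 vertices and 8 edges.
Enumerate all 2^8 = 256 subsets, checking for acyclicity.
Total independent sets = 134.

134


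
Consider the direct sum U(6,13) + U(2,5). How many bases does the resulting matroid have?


Bases of a direct sum M1 + M2: |B| = |B(M1)| * |B(M2)|.
|B(U(6,13))| = C(13,6) = 1716.
|B(U(2,5))| = C(5,2) = 10.
Total bases = 1716 * 10 = 17160.

17160


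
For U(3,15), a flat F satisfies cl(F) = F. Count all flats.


Flats of U(3,15): every subset of size < 3 is a flat, plus E itself.
Count = (15 choose 0) + (15 choose 1) + (15 choose 2) + 1
     = 1 + 15 + 105 + 1
     = 122.

122


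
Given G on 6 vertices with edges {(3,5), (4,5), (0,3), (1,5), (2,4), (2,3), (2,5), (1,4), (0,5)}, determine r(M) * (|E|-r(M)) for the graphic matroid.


r(M) = |V| - c = 6 - 1 = 5.
nullity = |E| - r(M) = 9 - 5 = 4.
Product = 5 * 4 = 20.

20


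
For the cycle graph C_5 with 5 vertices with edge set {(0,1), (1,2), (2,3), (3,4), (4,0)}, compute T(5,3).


T(C_5; x,y) = x + x^2 + ... + x^(4) + y.
T(5,3) = 5^1 + 5^2 + 5^3 + 5^4 + 3
= 5 + 25 + 125 + 625 + 3
= 783.

783


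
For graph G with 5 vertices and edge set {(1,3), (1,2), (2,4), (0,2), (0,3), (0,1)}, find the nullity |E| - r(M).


Cycle rank (nullity) = |E| - r(M) = |E| - (|V| - c).
|E| = 6, |V| = 5, c = 1.
Nullity = 6 - (5 - 1) = 6 - 4 = 2.

2


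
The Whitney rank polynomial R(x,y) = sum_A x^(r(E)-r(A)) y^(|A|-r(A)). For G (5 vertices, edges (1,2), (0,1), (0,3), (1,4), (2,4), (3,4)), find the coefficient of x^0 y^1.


R(x,y) = sum over A in 2^E of x^(r(E)-r(A)) * y^(|A|-r(A)).
G has 5 vertices, 6 edges. r(E) = 4.
Enumerate all 2^6 = 64 subsets.
Count subsets with r(E)-r(A)=0 and |A|-r(A)=1: 6.

6


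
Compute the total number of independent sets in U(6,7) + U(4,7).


For a direct sum, |I(M1+M2)| = |I(M1)| * |I(M2)|.
|I(U(6,7))| = sum C(7,k) for k=0..6 = 127.
|I(U(4,7))| = sum C(7,k) for k=0..4 = 99.
Total = 127 * 99 = 12573.

12573


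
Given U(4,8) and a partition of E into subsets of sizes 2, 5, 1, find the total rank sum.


r(Ai) = min(|Ai|, 4) for each part.
Sum = min(2,4) + min(5,4) + min(1,4)
    = 2 + 4 + 1
    = 7.

7


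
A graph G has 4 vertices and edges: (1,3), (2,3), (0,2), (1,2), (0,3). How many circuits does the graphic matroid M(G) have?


A circuit in a graphic matroid = edge set of a simple cycle.
G has 4 vertices and 5 edges.
Enumerating all minimal edge subsets forming cycles...
Total circuits found: 3.

3


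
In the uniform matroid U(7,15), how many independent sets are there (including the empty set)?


Independent sets of U(7,15) are all subsets of size <= 7.
Count = C(15,0) + C(15,1) + C(15,2) + C(15,3) + C(15,4) + C(15,5) + C(15,6) + C(15,7)
     = 1 + 15 + 105 + 455 + 1365 + 3003 + 5005 + 6435
     = 16384.

16384


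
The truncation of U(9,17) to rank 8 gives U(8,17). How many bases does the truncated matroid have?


Truncating U(9,17) to rank 8 gives U(8,17).
Bases of U(8,17) are all 8-element subsets of 17 elements.
Number of bases = (17 choose 8) = 24310.

24310


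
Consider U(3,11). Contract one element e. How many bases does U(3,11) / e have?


Contracting e from U(3,11) gives U(2,10).
Bases of U(2,10) = (10 choose 2) = 45.

45


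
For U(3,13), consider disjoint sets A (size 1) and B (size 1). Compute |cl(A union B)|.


|A union B| = 1 + 1 = 2 (disjoint).
In U(3,13), cl(S) = S if |S| < 3, else cl(S) = E.
Since 2 < 3, cl(A union B) = A union B.
|cl(A union B)| = 2.

2


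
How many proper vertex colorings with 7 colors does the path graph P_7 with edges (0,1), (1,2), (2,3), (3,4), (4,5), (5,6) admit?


P(P_7, k) = k * (k-1)^(6).
P(7) = 7 * 6^6 = 7 * 46656 = 326592.

326592


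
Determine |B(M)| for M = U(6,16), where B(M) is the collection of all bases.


Bases of U(6,16) are all 6-element subsets of the 16-element ground set.
Number of bases = C(16,6).
C(16,6) = 8008.

8008


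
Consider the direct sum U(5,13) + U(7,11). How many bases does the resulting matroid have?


Bases of a direct sum M1 + M2: |B| = |B(M1)| * |B(M2)|.
|B(U(5,13))| = C(13,5) = 1287.
|B(U(7,11))| = C(11,7) = 330.
Total bases = 1287 * 330 = 424710.

424710


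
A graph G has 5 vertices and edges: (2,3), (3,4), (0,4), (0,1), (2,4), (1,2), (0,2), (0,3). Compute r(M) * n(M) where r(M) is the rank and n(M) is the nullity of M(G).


r(M) = |V| - c = 5 - 1 = 4.
nullity = |E| - r(M) = 8 - 4 = 4.
Product = 4 * 4 = 16.

16


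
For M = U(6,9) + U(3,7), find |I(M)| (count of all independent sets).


For a direct sum, |I(M1+M2)| = |I(M1)| * |I(M2)|.
|I(U(6,9))| = sum C(9,k) for k=0..6 = 466.
|I(U(3,7))| = sum C(7,k) for k=0..3 = 64.
Total = 466 * 64 = 29824.

29824


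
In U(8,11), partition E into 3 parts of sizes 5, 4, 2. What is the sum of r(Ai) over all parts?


r(Ai) = min(|Ai|, 8) for each part.
Sum = min(5,8) + min(4,8) + min(2,8)
    = 5 + 4 + 2
    = 11.

11


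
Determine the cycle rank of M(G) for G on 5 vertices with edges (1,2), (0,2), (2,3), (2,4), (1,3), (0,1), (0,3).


Cycle rank (nullity) = |E| - r(M) = |E| - (|V| - c).
|E| = 7, |V| = 5, c = 1.
Nullity = 7 - (5 - 1) = 7 - 4 = 3.

3


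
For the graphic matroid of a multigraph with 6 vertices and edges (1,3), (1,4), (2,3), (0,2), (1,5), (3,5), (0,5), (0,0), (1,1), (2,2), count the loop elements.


In a graphic matroid, a loop is a self-loop edge (u,u) with rank 0.
Examining all 10 edges for self-loops...
Self-loops found: (0,0), (1,1), (2,2)
Number of loops = 3.

3


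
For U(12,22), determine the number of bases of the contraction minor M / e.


Contracting e from U(12,22) gives U(11,21).
Bases of U(11,21) = (21 choose 11) = 352716.

352716


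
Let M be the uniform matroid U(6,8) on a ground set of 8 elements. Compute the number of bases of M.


Bases of U(6,8) are all 6-element subsets of the 8-element ground set.
Number of bases = C(8,6).
C(8,6) = 8! / (6! * 2!) = 28.

28


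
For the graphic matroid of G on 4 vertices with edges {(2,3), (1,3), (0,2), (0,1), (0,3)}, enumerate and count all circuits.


A circuit in a graphic matroid = edge set of a simple cycle.
G has 4 vertices and 5 edges.
Enumerating all minimal edge subsets forming cycles...
Total circuits found: 3.

3


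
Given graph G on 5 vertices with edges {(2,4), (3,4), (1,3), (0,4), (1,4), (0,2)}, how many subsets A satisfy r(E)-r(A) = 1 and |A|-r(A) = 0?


R(x,y) = sum over A in 2^E of x^(r(E)-r(A)) * y^(|A|-r(A)).
G has 5 vertices, 6 edges. r(E) = 4.
Enumerate all 2^6 = 64 subsets.
Count subsets with r(E)-r(A)=1 and |A|-r(A)=0: 18.

18


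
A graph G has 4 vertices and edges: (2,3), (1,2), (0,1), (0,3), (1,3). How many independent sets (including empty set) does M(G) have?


An independent set in a graphic matroid is an acyclic edge subset.
G has 4 vertices and 5 edges.
Enumerate all 2^5 = 32 subsets, checking for acyclicity.
Total independent sets = 24.

24


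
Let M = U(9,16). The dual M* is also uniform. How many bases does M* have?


The dual of U(r,n) is U(n-r, n) = U(7,16).
Bases of U(7,16) are all (7)-element subsets.
|B(M*)| = C(16,7) = 11440.

11440


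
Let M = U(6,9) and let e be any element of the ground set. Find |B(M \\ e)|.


Deleting e from U(6,9) gives U(6,8) since n > r.
Bases of U(6,8) = C(8,6) = 8! / (6! * 2!) = 28.

28


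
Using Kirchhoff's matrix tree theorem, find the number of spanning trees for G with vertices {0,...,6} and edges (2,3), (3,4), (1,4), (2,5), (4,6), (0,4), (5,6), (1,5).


By Kirchhoff's matrix tree theorem, the number of spanning trees equals
the determinant of any cofactor of the Laplacian matrix L.
G has 7 vertices and 8 edges.
Computing the (6 x 6) cofactor determinant gives 16.

16


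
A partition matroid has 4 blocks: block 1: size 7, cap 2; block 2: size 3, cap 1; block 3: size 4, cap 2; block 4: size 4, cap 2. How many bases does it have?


A basis picks exactly ci elements from block i.
Number of bases = product of C(|Si|, ci).
= C(7,2) * C(3,1) * C(4,2) * C(4,2)
= 21 * 3 * 6 * 6
= 2268.

2268


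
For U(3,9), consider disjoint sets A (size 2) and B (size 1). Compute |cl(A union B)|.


|A union B| = 2 + 1 = 3 (disjoint).
In U(3,9), cl(S) = S if |S| < 3, else cl(S) = E.
Since 3 >= 3, cl(A union B) = E.
|cl(A union B)| = 9.

9


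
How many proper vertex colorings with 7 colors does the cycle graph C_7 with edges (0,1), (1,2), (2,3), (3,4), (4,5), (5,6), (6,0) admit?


P(C_7, k) = (k-1)^7 + (-1)^7*(k-1).
P(7) = (6)^7 - 6
= 279936 - 6 = 279930.

279930


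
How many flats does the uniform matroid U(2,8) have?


Flats of U(2,8): every subset of size < 2 is a flat, plus E itself.
Count = (8 choose 0) + (8 choose 1) + 1
     = 1 + 8 + 1
     = 10.

10


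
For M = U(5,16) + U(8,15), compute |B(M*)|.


(M1+M2)* = M1* + M2*.
M1* = U(11,16), bases: C(16,11) = 4368.
M2* = U(7,15), bases: C(15,7) = 6435.
|B(M*)| = 4368 * 6435 = 28108080.

28108080


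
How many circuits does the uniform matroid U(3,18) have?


In U(3,18), circuits are the (4)-element subsets.
Any set of 4 elements is dependent, and removing any one element gives
an independent set of size 3, so it is a minimal dependent set.
Number of circuits = C(18,4) = 18! / (4! * 14!) = 3060.

3060


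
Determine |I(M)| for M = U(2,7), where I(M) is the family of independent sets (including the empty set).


Independent sets of U(2,7) are all subsets of size <= 2.
Count = C(7,0) + C(7,1) + C(7,2)
     = 1 + 7 + 21
     = 29.

29


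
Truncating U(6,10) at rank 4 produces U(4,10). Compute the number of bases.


Truncating U(6,10) to rank 4 gives U(4,10).
Bases of U(4,10) are all 4-element subsets of 10 elements.
Number of bases = C(10,4) = (10 * 9 * 8 * 7) / (1 * 2 * 3 * 4) = 210.

210


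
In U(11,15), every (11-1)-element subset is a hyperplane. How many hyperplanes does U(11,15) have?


Hyperplanes of U(11,15) are flats of rank 10.
In a uniform matroid, these are exactly the (10)-element subsets.
Count = (15 choose 10) = 3003.

3003


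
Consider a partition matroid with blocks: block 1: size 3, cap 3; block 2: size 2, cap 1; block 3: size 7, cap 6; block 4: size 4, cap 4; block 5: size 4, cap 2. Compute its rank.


Rank of a partition matroid = sum of min(|Si|, ci) for each block.
= min(3,3) + min(2,1) + min(7,6) + min(4,4) + min(4,2)
= 3 + 1 + 6 + 4 + 2
= 16.

16


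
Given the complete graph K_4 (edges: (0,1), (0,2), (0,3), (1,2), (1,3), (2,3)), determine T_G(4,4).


T(K_4; x,y) = x^3 + 3x^2 + 4xy + 2x + y^3 + 3y^2 + 2y.
Substituting x=4, y=4:
= 64 + 48 + 64 + 8 + 64 + 48 + 8
= 304.

304


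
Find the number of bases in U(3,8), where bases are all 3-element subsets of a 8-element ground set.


Bases of U(3,8) are all 3-element subsets of the 8-element ground set.
Number of bases = C(8,3).
C(8,3) = (8 * 7 * 6) / (1 * 2 * 3) = 56.

56


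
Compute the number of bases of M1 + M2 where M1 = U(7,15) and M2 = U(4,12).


Bases of a direct sum M1 + M2: |B| = |B(M1)| * |B(M2)|.
|B(U(7,15))| = C(15,7) = 6435.
|B(U(4,12))| = C(12,4) = 495.
Total bases = 6435 * 495 = 3185325.

3185325


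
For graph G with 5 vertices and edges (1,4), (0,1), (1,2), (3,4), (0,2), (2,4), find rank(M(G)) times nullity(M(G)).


r(M) = |V| - c = 5 - 1 = 4.
nullity = |E| - r(M) = 6 - 4 = 2.
Product = 4 * 2 = 8.

8


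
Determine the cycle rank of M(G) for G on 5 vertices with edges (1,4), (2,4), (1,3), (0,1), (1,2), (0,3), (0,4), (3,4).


Cycle rank (nullity) = |E| - r(M) = |E| - (|V| - c).
|E| = 8, |V| = 5, c = 1.
Nullity = 8 - (5 - 1) = 8 - 4 = 4.

4


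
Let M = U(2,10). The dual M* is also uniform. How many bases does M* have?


The dual of U(r,n) is U(n-r, n) = U(8,10).
Bases of U(8,10) are all (8)-element subsets.
|B(M*)| = C(10,8) = 45.

45


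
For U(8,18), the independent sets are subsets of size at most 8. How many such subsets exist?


Independent sets of U(8,18) are all subsets of size <= 8.
Count = (18 choose 0) + (18 choose 1) + (18 choose 2) + (18 choose 3) + (18 choose 4) + (18 choose 5) + (18 choose 6) + (18 choose 7) + (18 choose 8)
     = 1 + 18 + 153 + 816 + 3060 + 8568 + 18564 + 31824 + 43758
     = 106762.

106762


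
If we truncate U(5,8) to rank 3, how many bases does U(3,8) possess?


Truncating U(5,8) to rank 3 gives U(3,8).
Bases of U(3,8) are all 3-element subsets of 8 elements.
Number of bases = (8 choose 3) = 56.

56


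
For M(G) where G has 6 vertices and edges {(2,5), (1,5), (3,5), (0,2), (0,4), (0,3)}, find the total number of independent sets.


An independent set in a graphic matroid is an acyclic edge subset.
G has 6 vertices and 6 edges.
Enumerate all 2^6 = 64 subsets, checking for acyclicity.
Total independent sets = 60.

60


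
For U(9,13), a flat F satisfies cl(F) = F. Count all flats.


Flats of U(9,13): every subset of size < 9 is a flat, plus E itself.
Count = C(13,0) + C(13,1) + C(13,2) + C(13,3) + C(13,4) + C(13,5) + C(13,6) + C(13,7) + C(13,8) + 1
     = 1 + 13 + 78 + 286 + 715 + 1287 + 1716 + 1716 + 1287 + 1
     = 7100.

7100


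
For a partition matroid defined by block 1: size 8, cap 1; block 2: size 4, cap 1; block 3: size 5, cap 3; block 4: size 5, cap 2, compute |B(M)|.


A basis picks exactly ci elements from block i.
Number of bases = product of C(|Si|, ci).
= C(8,1) * C(4,1) * C(5,3) * C(5,2)
= 8 * 4 * 10 * 10
= 3200.

3200


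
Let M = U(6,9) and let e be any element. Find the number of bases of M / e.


Contracting e from U(6,9) gives U(5,8).
Bases of U(5,8) = C(8,5) = 56.

56


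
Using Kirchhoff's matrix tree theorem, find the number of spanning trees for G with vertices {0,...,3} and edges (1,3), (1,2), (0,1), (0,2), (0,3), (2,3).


By Kirchhoff's matrix tree theorem, the number of spanning trees equals
the determinant of any cofactor of the Laplacian matrix L.
G has 4 vertices and 6 edges.
Computing the (3 x 3) cofactor determinant gives 16.

16


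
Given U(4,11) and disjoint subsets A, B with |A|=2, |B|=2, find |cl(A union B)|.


|A union B| = 2 + 2 = 4 (disjoint).
In U(4,11), cl(S) = S if |S| < 4, else cl(S) = E.
Since 4 >= 4, cl(A union B) = E.
|cl(A union B)| = 11.

11


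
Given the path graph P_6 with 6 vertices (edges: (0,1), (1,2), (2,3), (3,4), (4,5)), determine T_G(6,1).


A path on 6 vertices is a tree with 5 edges.
T(x,y) = x^(5) for any tree.
T(6,1) = 6^5 = 7776.

7776


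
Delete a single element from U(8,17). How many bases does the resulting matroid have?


Deleting e from U(8,17) gives U(8,16) since n > r.
Bases of U(8,16) = C(16,8) = 12870.

12870


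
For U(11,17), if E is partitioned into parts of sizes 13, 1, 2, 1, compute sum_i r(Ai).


r(Ai) = min(|Ai|, 11) for each part.
Sum = min(13,11) + min(1,11) + min(2,11) + min(1,11)
    = 11 + 1 + 2 + 1
    = 15.

15


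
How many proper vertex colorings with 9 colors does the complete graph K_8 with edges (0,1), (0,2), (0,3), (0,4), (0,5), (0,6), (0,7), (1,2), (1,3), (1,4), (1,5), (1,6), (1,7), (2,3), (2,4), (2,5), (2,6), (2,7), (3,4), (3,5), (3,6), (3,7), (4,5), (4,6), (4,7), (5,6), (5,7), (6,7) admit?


P(K_8, k) = k(k-1)(k-2)...(k-7).
P(9) = (9) * (8) * (7) * (6) * (5) * (4) * (3) * (2) = 362880.

362880


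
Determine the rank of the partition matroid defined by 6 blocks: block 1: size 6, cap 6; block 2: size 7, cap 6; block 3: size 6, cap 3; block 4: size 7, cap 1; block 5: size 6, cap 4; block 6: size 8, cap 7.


Rank of a partition matroid = sum of min(|Si|, ci) for each block.
= min(6,6) + min(7,6) + min(6,3) + min(7,1) + min(6,4) + min(8,7)
= 6 + 6 + 3 + 1 + 4 + 7
= 27.

27


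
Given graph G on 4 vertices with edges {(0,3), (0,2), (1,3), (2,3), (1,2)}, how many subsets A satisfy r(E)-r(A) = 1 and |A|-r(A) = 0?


R(x,y) = sum over A in 2^E of x^(r(E)-r(A)) * y^(|A|-r(A)).
G has 4 vertices, 5 edges. r(E) = 3.
Enumerate all 2^5 = 32 subsets.
Count subsets with r(E)-r(A)=1 and |A|-r(A)=0: 10.

10


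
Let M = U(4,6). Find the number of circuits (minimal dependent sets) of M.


In U(4,6), circuits are the (5)-element subsets.
Any set of 5 elements is dependent, and removing any one element gives
an independent set of size 4, so it is a minimal dependent set.
Number of circuits = (6 choose 5) = 6.

6


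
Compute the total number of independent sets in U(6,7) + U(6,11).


For a direct sum, |I(M1+M2)| = |I(M1)| * |I(M2)|.
|I(U(6,7))| = sum C(7,k) for k=0..6 = 127.
|I(U(6,11))| = sum C(11,k) for k=0..6 = 1486.
Total = 127 * 1486 = 188722.

188722


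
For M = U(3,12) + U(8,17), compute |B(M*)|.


(M1+M2)* = M1* + M2*.
M1* = U(9,12), bases: C(12,9) = 220.
M2* = U(9,17), bases: C(17,9) = 24310.
|B(M*)| = 220 * 24310 = 5348200.

5348200


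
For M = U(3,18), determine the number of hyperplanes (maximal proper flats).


Hyperplanes of U(3,18) are flats of rank 2.
In a uniform matroid, these are exactly the (2)-element subsets.
Count = C(18,2) = 18! / (2! * 16!) = 153.

153


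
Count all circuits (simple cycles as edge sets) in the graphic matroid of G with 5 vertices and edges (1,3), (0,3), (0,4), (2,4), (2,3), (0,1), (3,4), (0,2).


A circuit in a graphic matroid = edge set of a simple cycle.
G has 5 vertices and 8 edges.
Enumerating all minimal edge subsets forming cycles...
Total circuits found: 12.

12


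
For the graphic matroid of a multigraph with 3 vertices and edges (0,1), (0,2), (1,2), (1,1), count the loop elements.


In a graphic matroid, a loop is a self-loop edge (u,u) with rank 0.
Examining all 4 edges for self-loops...
Self-loops found: (1,1)
Number of loops = 1.

1


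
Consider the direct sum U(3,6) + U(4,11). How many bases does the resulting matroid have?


Bases of a direct sum M1 + M2: |B| = |B(M1)| * |B(M2)|.
|B(U(3,6))| = C(6,3) = 20.
|B(U(4,11))| = C(11,4) = 330.
Total bases = 20 * 330 = 6600.

6600


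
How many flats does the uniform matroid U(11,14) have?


Flats of U(11,14): every subset of size < 11 is a flat, plus E itself.
Count = (14 choose 0) + (14 choose 1) + (14 choose 2) + (14 choose 3) + (14 choose 4) + (14 choose 5) + (14 choose 6) + (14 choose 7) + (14 choose 8) + (14 choose 9) + (14 choose 10) + 1
     = 1 + 14 + 91 + 364 + 1001 + 2002 + 3003 + 3432 + 3003 + 2002 + 1001 + 1
     = 15915.

15915


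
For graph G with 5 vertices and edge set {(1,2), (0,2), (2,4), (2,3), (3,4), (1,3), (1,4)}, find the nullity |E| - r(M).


Cycle rank (nullity) = |E| - r(M) = |E| - (|V| - c).
|E| = 7, |V| = 5, c = 1.
Nullity = 7 - (5 - 1) = 7 - 4 = 3.

3


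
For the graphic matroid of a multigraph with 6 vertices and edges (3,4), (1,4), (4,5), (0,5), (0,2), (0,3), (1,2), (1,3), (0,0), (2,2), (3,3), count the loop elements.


In a graphic matroid, a loop is a self-loop edge (u,u) with rank 0.
Examining all 11 edges for self-loops...
Self-loops found: (0,0), (2,2), (3,3)
Number of loops = 3.

3


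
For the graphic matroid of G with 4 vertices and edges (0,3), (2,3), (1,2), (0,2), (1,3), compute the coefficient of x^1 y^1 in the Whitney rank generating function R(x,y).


R(x,y) = sum over A in 2^E of x^(r(E)-r(A)) * y^(|A|-r(A)).
G has 4 vertices, 5 edges. r(E) = 3.
Enumerate all 2^5 = 32 subsets.
Count subsets with r(E)-r(A)=1 and |A|-r(A)=1: 2.

2


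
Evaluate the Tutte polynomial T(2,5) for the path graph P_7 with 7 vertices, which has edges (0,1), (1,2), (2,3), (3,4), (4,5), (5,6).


A path on 7 vertices is a tree with 6 edges.
T(x,y) = x^(6) for any tree.
T(2,5) = 2^6 = 64.

64


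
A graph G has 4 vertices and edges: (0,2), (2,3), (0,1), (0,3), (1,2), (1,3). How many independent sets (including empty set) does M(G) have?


An independent set in a graphic matroid is an acyclic edge subset.
G has 4 vertices and 6 edges.
Enumerate all 2^6 = 64 subsets, checking for acyclicity.
Total independent sets = 38.

38


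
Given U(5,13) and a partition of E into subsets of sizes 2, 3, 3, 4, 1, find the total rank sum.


r(Ai) = min(|Ai|, 5) for each part.
Sum = min(2,5) + min(3,5) + min(3,5) + min(4,5) + min(1,5)
    = 2 + 3 + 3 + 4 + 1
    = 13.

13


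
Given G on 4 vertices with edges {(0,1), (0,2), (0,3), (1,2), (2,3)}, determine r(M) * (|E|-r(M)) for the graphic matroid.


r(M) = |V| - c = 4 - 1 = 3.
nullity = |E| - r(M) = 5 - 3 = 2.
Product = 3 * 2 = 6.

6


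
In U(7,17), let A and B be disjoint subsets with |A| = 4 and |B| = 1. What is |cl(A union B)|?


|A union B| = 4 + 1 = 5 (disjoint).
In U(7,17), cl(S) = S if |S| < 7, else cl(S) = E.
Since 5 < 7, cl(A union B) = A union B.
|cl(A union B)| = 5.

5


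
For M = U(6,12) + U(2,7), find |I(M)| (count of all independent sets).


For a direct sum, |I(M1+M2)| = |I(M1)| * |I(M2)|.
|I(U(6,12))| = sum C(12,k) for k=0..6 = 2510.
|I(U(2,7))| = sum C(7,k) for k=0..2 = 29.
Total = 2510 * 29 = 72790.

72790


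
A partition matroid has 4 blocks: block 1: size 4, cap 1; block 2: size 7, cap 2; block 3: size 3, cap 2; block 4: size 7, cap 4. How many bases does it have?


A basis picks exactly ci elements from block i.
Number of bases = product of C(|Si|, ci).
= C(4,1) * C(7,2) * C(3,2) * C(7,4)
= 4 * 21 * 3 * 35
= 8820.

8820


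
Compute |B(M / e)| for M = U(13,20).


Contracting e from U(13,20) gives U(12,19).
Bases of U(12,19) = (19 choose 12) = 50388.

50388


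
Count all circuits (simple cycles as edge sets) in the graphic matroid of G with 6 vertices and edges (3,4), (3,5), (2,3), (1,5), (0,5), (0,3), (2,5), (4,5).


A circuit in a graphic matroid = edge set of a simple cycle.
G has 6 vertices and 8 edges.
Enumerating all minimal edge subsets forming cycles...
Total circuits found: 6.

6


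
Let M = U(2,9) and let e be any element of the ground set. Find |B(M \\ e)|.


Deleting e from U(2,9) gives U(2,8) since n > r.
Bases of U(2,8) = C(8,2) = (8 * 7) / (1 * 2) = 28.

28
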